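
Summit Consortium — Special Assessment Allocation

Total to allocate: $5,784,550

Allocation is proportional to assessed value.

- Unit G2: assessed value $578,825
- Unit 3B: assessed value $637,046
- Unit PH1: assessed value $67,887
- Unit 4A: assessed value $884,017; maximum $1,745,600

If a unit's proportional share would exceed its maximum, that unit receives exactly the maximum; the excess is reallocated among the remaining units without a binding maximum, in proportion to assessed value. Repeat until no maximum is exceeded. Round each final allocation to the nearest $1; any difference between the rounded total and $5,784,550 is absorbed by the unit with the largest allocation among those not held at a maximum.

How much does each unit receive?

Assessed value total: 2,167,775.
Pro-rata shares before constraints: Unit G2 1,544,552.43; Unit 3B 1,699,910.94; Unit PH1 181,151.52; Unit 4A 2,358,935.10.
Capped: Unit 4A ($1,745,600); balance $4,038,950 reallocated over remaining assessed value 1,283,758.
Remaining shares: Unit G2 1,821,094.97 → $1,821,095; Unit 3B 2,004,269.45 → $2,004,269; Unit PH1 213,585.58 → $213,586.

Unit G2: $1,821,095 · Unit 3B: $2,004,269 · Unit PH1: $213,586 · Unit 4A: $1,745,600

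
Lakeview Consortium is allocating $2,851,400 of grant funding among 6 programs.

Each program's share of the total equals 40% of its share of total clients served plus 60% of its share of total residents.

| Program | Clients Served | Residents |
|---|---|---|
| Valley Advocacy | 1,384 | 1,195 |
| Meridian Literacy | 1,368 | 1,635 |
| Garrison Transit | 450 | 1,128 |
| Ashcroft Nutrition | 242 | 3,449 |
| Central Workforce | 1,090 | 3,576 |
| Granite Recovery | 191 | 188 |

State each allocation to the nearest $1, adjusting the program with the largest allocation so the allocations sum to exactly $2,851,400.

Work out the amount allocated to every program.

Valley Advocacy: $517,096; Meridian Literacy: $580,620; Garrison Transit: $281,378; Ashcroft Nutrition: $586,631; Central Workforce: $810,778; Granite Recovery: $74,897

Totals — clients served 4,725, residents 11,171.
Composite weights (40% clients served + 60% residents): Valley Advocacy 0.1813; Meridian Literacy 0.2036; Garrison Transit 0.0987; Ashcroft Nutrition 0.2057; Central Workforce 0.2843; Granite Recovery 0.0263.
Pro-rata amounts: Valley Advocacy 517,095.88; Meridian Literacy 580,619.72; Garrison Transit 281,378.10; Ashcroft Nutrition 586,630.75; Central Workforce 810,778.14; Granite Recovery 74,897.40.
Rounded to nearest $1: Valley Advocacy $517,096; Meridian Literacy $580,620; Garrison Transit $281,378; Ashcroft Nutrition $586,631; Central Workforce $810,778; Granite Recovery $74,897. Sum = $2,851,400.
Rounded total matches; no reconciliation needed.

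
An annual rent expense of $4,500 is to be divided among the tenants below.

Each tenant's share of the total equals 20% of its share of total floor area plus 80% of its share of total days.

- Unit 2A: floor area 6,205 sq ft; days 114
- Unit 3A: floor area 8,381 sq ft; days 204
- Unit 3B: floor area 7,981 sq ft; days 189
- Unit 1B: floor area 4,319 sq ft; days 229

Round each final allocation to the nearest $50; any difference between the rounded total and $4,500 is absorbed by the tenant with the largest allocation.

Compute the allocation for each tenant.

Unit 2A: $750 · Unit 3A: $1,300 · Unit 3B: $1,200 · Unit 1B: $1,250

Totals — floor area 26,886, days 736.
Composite weights (20% floor area + 80% days): Unit 2A 0.1701; Unit 3A 0.2841; Unit 3B 0.2648; Unit 1B 0.2810.
Raw shares: Unit 2A 765.32; Unit 3A 1,278.38; Unit 3B 1,191.62; Unit 1B 1,264.69.
At nearest $50: Unit 2A $750; Unit 3A $1,300; Unit 3B $1,200; Unit 1B $1,250. Sum = $4,500.
Sum already equals the total — no adjustment.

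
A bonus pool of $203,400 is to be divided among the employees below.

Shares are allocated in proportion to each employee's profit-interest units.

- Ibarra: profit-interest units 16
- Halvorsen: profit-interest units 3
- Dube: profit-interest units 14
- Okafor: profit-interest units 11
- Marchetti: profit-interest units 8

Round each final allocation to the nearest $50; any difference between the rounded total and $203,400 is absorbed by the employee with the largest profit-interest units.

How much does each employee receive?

Ibarra: $62,550; Halvorsen: $11,750; Dube: $54,750; Okafor: $43,050; Marchetti: $31,300

Combined profit-interest units = 16 + 3 + 14 + 11 + 8 = 52.
Unrounded shares: Ibarra 62,584.62; Halvorsen 11,734.62; Dube 54,761.54; Okafor 43,026.92; Marchetti 31,292.31.
Rounded to nearest $50: Ibarra $62,600; Halvorsen $11,750; Dube $54,750; Okafor $43,050; Marchetti $31,300. Sum = $203,450.
Difference $203,400 − $203,450 = −$50 applied to largest profit-interest units (Ibarra): Ibarra becomes $62,550.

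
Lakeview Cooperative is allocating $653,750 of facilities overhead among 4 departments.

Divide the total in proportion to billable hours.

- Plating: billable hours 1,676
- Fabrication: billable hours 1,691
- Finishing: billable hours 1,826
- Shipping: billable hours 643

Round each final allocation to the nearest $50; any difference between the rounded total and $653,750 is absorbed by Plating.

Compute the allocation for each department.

Sum of billable hours: 5,836.
Pro-rata amounts: Plating 1,676/5,836 × $653,750 = 187,745.89; Fabrication 1,691/5,836 × $653,750 = 189,426.19; Finishing 1,826/5,836 × $653,750 = 204,548.92; Shipping 643/5,836 × $653,750 = 72,029.00.
At nearest $50: Plating $187,750; Fabrication $189,450; Finishing $204,550; Shipping $72,050. Sum = $653,800.
Difference $653,750 − $653,800 = −$50 applied to Plating: Plating becomes $187,700.

Plating: $187,700 · Fabrication: $189,450 · Finishing: $204,550 · Shipping: $72,050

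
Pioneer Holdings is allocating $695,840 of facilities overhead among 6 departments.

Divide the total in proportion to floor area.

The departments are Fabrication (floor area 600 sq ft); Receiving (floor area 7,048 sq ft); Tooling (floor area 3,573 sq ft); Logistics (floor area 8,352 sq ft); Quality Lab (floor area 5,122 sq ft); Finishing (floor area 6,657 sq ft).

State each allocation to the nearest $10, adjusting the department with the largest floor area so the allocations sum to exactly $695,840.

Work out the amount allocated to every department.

Fabrication: $13,320 · Receiving: $156,430 · Tooling: $79,300 · Logistics: $185,360 · Quality Lab: $113,680 · Finishing: $147,750

Sum of floor area: 31,352.
Proportional shares: Fabrication 600/31,352 × $695,840 = 13,316.66; Receiving 7,048/31,352 × $695,840 = 156,426.39; Tooling 3,573/31,352 × $695,840 = 79,300.72; Logistics 8,352/31,352 × $695,840 = 185,367.94; Quality Lab 5,122/31,352 × $695,840 = 113,679.91; Finishing 6,657/31,352 × $695,840 = 147,748.37.
Rounded to nearest $10: Fabrication $13,320; Receiving $156,430; Tooling $79,300; Logistics $185,370; Quality Lab $113,680; Finishing $147,750. Sum = $695,850.
Difference $695,840 − $695,850 = −$10 applied to largest floor area (Logistics): Logistics becomes $185,360.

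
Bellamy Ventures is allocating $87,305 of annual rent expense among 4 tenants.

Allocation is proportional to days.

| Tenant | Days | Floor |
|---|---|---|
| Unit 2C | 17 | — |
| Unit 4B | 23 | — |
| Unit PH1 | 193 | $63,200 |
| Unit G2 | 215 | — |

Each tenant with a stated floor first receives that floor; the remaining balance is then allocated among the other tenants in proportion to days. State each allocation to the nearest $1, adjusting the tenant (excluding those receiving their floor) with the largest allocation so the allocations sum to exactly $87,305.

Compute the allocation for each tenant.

Unit 2C: $1,607 · Unit 4B: $2,174 · Unit PH1: $63,200 · Unit G2: $20,324

Fund the minimums — Unit PH1 $63,200. Residual $24,105.
Residual split over remaining days 255: Unit 2C 1,607.00 → $1,607; Unit 4B 2,174.18 → $2,174; Unit G2 20,323.82 → $20,324.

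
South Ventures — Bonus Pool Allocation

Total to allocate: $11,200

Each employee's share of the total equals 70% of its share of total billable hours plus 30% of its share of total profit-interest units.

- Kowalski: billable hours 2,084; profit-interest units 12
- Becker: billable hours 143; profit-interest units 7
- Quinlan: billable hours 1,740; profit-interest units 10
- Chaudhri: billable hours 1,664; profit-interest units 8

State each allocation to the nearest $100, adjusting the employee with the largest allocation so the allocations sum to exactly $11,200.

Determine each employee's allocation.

Kowalski: $4,100; Becker: $800; Quinlan: $3,300; Chaudhri: $3,000

Billable hours total 5,631; profit-interest units total 37.
Combined weights (70% billable hours + 30% profit-interest units): Kowalski 0.3564; Becker 0.0745; Quinlan 0.2974; Chaudhri 0.2717.
Proportional shares: Kowalski 3,991.27; Becker 834.77; Quinlan 3,330.70; Chaudhri 3,043.26.
Rounded to nearest $100: Kowalski $4,000; Becker $800; Quinlan $3,300; Chaudhri $3,000. Sum = $11,100.
Difference $11,200 − $11,100 = +$100 applied to largest allocation (Kowalski): Kowalski becomes $4,100.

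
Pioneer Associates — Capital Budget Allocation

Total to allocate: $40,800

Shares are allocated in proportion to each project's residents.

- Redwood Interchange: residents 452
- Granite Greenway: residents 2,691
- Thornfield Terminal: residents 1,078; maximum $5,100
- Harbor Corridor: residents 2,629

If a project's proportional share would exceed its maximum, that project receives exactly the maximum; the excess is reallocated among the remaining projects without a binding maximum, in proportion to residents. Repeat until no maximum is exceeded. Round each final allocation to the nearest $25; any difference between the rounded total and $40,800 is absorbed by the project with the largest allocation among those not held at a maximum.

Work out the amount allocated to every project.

Redwood Interchange: $2,800 | Granite Greenway: $16,650 | Thornfield Terminal: $5,100 | Harbor Corridor: $16,250

Total residents = 6,850.
Pro-rata shares before constraints: Redwood Interchange 2,692.20; Granite Greenway 16,028.15; Thornfield Terminal 6,420.79; Harbor Corridor 15,658.86.
Held at cap: Thornfield Terminal ($5,100); balance $35,700 reallocated over remaining residents 5,772.
Shares after redistribution: Redwood Interchange 2,795.63 → $2,800; Granite Greenway 16,643.92 → $16,650; Harbor Corridor 16,260.45 → $16,250.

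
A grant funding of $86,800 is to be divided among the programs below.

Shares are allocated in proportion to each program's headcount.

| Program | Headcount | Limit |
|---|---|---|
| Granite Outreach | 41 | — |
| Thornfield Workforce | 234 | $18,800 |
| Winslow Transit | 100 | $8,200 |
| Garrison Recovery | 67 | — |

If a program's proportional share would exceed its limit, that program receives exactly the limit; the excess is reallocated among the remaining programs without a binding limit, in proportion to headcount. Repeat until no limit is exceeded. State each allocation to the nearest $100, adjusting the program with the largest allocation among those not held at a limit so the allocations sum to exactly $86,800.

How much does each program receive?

Sum of headcount: 442.
Pro-rata shares before constraints: Granite Outreach 8,051.58; Thornfield Workforce 45,952.94; Winslow Transit 19,638.01; Garrison Recovery 13,157.47.
Cap binds for Thornfield Workforce ($18,800), Winslow Transit ($8,200); balance $59,800 reallocated over remaining headcount 108.
Remaining shares: Granite Outreach 22,701.85 → $22,700; Garrison Recovery 37,098.15 → $37,100.

Granite Outreach: $22,700 · Thornfield Workforce: $18,800 · Winslow Transit: $8,200 · Garrison Recovery: $37,100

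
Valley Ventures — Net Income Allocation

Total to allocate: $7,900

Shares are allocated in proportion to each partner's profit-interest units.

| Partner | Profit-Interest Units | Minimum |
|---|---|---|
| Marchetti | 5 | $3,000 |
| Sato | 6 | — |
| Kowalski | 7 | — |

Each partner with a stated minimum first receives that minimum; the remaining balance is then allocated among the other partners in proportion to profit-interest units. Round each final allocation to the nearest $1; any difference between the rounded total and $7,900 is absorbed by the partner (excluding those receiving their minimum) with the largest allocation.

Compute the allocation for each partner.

Guaranteed amounts: Marchetti $3,000. Remaining pool $4,900.
Remaining pool split over remaining profit-interest units 13: Sato 2,261.54 → $2,262; Kowalski 2,638.46 → $2,638.

Marchetti: $3,000; Sato: $2,262; Kowalski: $2,638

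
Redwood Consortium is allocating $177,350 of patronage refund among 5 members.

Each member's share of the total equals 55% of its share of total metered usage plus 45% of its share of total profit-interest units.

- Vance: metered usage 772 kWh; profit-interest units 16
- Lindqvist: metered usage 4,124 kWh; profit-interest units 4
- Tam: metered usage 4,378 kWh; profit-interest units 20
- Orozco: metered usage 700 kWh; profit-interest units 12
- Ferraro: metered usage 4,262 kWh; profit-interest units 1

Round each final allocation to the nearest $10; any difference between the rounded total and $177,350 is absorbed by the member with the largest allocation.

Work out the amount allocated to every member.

Metered usage total 14,236; profit-interest units total 53.
Blended shares (55% metered usage + 45% profit-interest units): Vance 0.1657; Lindqvist 0.1933; Tam 0.3390; Orozco 0.1289; Ferraro 0.1732.
Proportional shares: Vance 29,382.43; Lindqvist 34,280.11; Tam 60,113.30; Orozco 22,865.90; Ferraro 30,708.26.
At nearest $10: Vance $29,380; Lindqvist $34,280; Tam $60,110; Orozco $22,870; Ferraro $30,710. Sum = $177,350.
Rounded total matches; no reconciliation needed.

Vance: $29,380 | Lindqvist: $34,280 | Tam: $60,110 | Orozco: $22,870 | Ferraro: $30,710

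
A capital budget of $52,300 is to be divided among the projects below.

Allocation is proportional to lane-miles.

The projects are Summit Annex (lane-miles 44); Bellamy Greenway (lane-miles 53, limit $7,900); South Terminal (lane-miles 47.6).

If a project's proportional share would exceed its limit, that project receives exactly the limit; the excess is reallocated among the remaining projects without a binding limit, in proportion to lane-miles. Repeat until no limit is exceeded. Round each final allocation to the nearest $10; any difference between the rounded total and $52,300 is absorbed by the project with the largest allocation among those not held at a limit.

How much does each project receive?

Summit Annex: $21,330 · Bellamy Greenway: $7,900 · South Terminal: $23,070

Lane-miles total: 144.6.
Unconstrained shares: Summit Annex 15,914.25; Bellamy Greenway 19,169.43; South Terminal 17,216.32.
Cap binds for Bellamy Greenway ($7,900); balance $44,400 reallocated over remaining lane-miles 91.6.
Shares after redistribution: Summit Annex 21,327.51 → $21,330; South Terminal 23,072.49 → $23,070.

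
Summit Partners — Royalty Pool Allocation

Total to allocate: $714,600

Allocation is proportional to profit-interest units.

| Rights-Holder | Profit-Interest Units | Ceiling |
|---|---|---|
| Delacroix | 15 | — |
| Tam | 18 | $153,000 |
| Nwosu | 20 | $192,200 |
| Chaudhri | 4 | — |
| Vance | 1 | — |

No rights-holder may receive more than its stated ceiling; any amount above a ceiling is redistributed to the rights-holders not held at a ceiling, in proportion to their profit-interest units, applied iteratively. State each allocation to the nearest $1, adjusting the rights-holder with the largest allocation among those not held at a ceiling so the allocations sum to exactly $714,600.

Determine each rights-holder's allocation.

Delacroix: $277,050 · Tam: $153,000 · Nwosu: $192,200 · Chaudhri: $73,880 · Vance: $18,470

Profit-interest units total: 58.
Unconstrained shares: Delacroix 184,810.34; Tam 221,772.41; Nwosu 246,413.79; Chaudhri 49,282.76; Vance 12,320.69.
Cap binds for Tam ($153,000), Nwosu ($192,200); residual $369,400 reallocated over remaining profit-interest units 20.
Redistributed shares: Delacroix 277,050.00 → $277,050; Chaudhri 73,880.00 → $73,880; Vance 18,470.00 → $18,470.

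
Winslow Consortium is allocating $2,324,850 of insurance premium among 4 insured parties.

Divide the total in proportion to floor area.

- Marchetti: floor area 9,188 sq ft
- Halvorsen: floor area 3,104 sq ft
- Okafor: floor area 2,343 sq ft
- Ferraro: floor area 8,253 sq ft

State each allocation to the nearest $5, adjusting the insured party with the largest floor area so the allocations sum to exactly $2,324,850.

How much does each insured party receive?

Marchetti: $933,270 · Halvorsen: $315,290 · Okafor: $237,990 · Ferraro: $838,300

Combined floor area = 9,188 + 3,104 + 2,343 + 8,253 = 22,888.
Pro-rata amounts: Marchetti 933,271.66; Halvorsen 315,288.99; Okafor 237,990.37; Ferraro 838,298.98.
After rounding ($5): Marchetti $933,270; Halvorsen $315,290; Okafor $237,990; Ferraro $838,300. Sum = $2,324,850.
Rounded total matches; no reconciliation needed.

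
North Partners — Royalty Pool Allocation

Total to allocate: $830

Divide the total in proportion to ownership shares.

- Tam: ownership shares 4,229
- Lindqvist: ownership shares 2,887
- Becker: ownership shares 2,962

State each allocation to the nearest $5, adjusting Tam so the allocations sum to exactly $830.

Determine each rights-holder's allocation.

Tam: $345 | Lindqvist: $240 | Becker: $245

Combined ownership shares = 10,078.
Unrounded shares: Tam 4,229/10,078 × $830 = 348.29; Lindqvist 2,887/10,078 × $830 = 237.77; Becker 2,962/10,078 × $830 = 243.94.
Rounded to nearest $5: Tam $350; Lindqvist $240; Becker $245. Sum = $835.
Difference $830 − $835 = −$5 applied to Tam: Tam becomes $345.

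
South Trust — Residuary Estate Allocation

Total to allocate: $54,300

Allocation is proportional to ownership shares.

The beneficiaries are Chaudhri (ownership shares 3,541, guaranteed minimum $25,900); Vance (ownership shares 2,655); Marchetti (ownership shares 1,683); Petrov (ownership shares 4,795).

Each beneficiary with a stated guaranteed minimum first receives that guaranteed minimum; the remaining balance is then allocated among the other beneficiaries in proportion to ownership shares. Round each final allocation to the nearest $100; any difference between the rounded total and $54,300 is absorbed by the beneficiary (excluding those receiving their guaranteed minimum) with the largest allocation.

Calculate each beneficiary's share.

Fund the minimums — Chaudhri $25,900. Balance $28,400.
Balance split over remaining ownership shares 9,133: Vance 8,255.99 → $8,300; Marchetti 5,233.46 → $5,200; Petrov 14,910.54 → $14,900.

Chaudhri: $25,900 | Vance: $8,300 | Marchetti: $5,200 | Petrov: $14,900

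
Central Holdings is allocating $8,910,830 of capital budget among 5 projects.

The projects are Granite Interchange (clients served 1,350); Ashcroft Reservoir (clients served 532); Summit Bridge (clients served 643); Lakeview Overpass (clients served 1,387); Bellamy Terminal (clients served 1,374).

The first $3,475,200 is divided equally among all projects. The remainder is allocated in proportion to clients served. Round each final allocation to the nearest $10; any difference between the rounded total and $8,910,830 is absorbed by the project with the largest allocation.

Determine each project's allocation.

First tranche $3,475,200 split equally: $695,040 each.
Remainder $5,435,630 by clients served (total 5,286): Granite Interchange 1,388,214.25 → $1,388,210; Ashcroft Reservoir 547,059.24 → $547,060; Summit Bridge 661,201.30 → $661,200; Lakeview Overpass 1,426,261.60 → $1,426,260; Bellamy Terminal 1,412,893.61 → $1,412,890.
Rounding difference +$10 on remainder applied to Lakeview Overpass.
Totals: Granite Interchange $695,040 + $1,388,210 = $2,083,250; Ashcroft Reservoir $695,040 + $547,060 = $1,242,100; Summit Bridge $695,040 + $661,200 = $1,356,240; Lakeview Overpass $695,040 + $1,426,270 = $2,121,310; Bellamy Terminal $695,040 + $1,412,890 = $2,107,930.

Granite Interchange: $2,083,250 · Ashcroft Reservoir: $1,242,100 · Summit Bridge: $1,356,240 · Lakeview Overpass: $2,121,310 · Bellamy Terminal: $2,107,930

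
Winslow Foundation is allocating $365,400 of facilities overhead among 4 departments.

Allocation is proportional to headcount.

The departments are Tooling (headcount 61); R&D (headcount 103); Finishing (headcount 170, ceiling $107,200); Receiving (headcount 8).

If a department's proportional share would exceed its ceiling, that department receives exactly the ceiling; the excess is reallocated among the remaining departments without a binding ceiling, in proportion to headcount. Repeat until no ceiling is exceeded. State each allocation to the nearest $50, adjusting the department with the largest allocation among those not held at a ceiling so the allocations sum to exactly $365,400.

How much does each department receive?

Tooling: $91,550 · R&D: $154,650 · Finishing: $107,200 · Receiving: $12,000

Combined headcount = 342.
Pro-rata shares before constraints: Tooling 65,173.68; R&D 110,047.37; Finishing 181,631.58; Receiving 8,547.37.
Capped: Finishing ($107,200); balance $258,200 reallocated over remaining headcount 172.
Shares after redistribution: Tooling 91,570.93 → $91,550; R&D 154,619.77 → $154,600; Receiving 12,009.30 → $12,000.
Rounding difference +$50 applied to R&D → $154,650.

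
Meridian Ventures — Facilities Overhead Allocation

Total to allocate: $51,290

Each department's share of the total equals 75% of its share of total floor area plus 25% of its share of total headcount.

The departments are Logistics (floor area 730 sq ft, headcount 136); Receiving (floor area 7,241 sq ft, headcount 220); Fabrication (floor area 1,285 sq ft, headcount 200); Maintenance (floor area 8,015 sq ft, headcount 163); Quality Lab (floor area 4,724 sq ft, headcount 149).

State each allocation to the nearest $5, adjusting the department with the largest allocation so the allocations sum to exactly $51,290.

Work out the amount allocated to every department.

Floor area total 21,995; headcount total 868.
Combined weights (75% floor area + 25% headcount): Logistics 0.0641; Receiving 0.3103; Fabrication 0.1014; Maintenance 0.3202; Quality Lab 0.2040.
Proportional shares: Logistics 3,285.77; Receiving 15,913.87; Fabrication 5,201.86; Maintenance 16,425.51; Quality Lab 10,463.00.
Rounded to nearest $5: Logistics $3,285; Receiving $15,915; Fabrication $5,200; Maintenance $16,425; Quality Lab $10,465. Sum = $51,290.
Sum already equals the total — no adjustment.

Logistics: $3,285 · Receiving: $15,915 · Fabrication: $5,200 · Maintenance: $16,425 · Quality Lab: $10,465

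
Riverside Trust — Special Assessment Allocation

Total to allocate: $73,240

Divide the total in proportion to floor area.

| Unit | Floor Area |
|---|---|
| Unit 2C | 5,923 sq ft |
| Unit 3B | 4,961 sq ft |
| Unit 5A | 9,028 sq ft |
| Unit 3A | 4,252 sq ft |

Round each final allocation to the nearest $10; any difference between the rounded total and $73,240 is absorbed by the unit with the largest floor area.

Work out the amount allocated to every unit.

Total floor area = 5,923 + 4,961 + 9,028 + 4,252 = 24,164.
Unrounded shares: Unit 2C 17,952.35; Unit 3B 15,036.57; Unit 5A 27,363.46; Unit 3A 12,887.62.
At nearest $10: Unit 2C $17,950; Unit 3B $15,040; Unit 5A $27,360; Unit 3A $12,890. Sum = $73,240.
Rounded total matches; no reconciliation needed.

Unit 2C: $17,950 · Unit 3B: $15,040 · Unit 5A: $27,360 · Unit 3A: $12,890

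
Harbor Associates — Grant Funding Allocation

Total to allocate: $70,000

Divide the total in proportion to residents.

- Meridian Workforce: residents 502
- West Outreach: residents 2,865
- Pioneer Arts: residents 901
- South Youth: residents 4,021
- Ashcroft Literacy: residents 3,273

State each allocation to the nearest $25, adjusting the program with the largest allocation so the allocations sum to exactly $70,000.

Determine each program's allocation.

Total residents = 11,562.
Proportional shares: Meridian Workforce 502/11,562 × $70,000 = 3,039.27; West Outreach 2,865/11,562 × $70,000 = 17,345.61; Pioneer Arts 901/11,562 × $70,000 = 5,454.94; South Youth 4,021/11,562 × $70,000 = 24,344.40; Ashcroft Literacy 3,273/11,562 × $70,000 = 19,815.78.
Rounded to nearest $25: Meridian Workforce $3,050; West Outreach $17,350; Pioneer Arts $5,450; South Youth $24,350; Ashcroft Literacy $19,825. Sum = $70,025.
Difference $70,000 − $70,025 = −$25 applied to largest allocation (South Youth): South Youth becomes $24,325.

Meridian Workforce: $3,050 | West Outreach: $17,350 | Pioneer Arts: $5,450 | South Youth: $24,325 | Ashcroft Literacy: $19,825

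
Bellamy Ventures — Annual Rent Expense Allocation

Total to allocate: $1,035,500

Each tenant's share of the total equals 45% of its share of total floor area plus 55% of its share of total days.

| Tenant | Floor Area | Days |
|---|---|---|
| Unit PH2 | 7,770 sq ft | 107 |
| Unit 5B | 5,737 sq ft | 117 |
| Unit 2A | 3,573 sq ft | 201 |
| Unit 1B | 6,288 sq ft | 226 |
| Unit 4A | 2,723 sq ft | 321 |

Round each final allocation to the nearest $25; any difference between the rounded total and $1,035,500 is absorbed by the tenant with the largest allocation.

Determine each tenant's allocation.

Totals — floor area 26,091, days 972.
Blended shares (45% floor area + 55% days): Unit PH2 0.1946; Unit 5B 0.1652; Unit 2A 0.1754; Unit 1B 0.2363; Unit 4A 0.2286.
Unrounded shares: Unit PH2 201,463.77; Unit 5B 171,014.50; Unit 2A 181,584.52; Unit 1B 244,721.63; Unit 4A 236,715.58.
At nearest $25: Unit PH2 $201,475; Unit 5B $171,025; Unit 2A $181,575; Unit 1B $244,725; Unit 4A $236,725. Sum = $1,035,525.
Difference $1,035,500 − $1,035,525 = −$25 applied to largest allocation (Unit 1B): Unit 1B becomes $244,700.

Unit PH2: $201,475 · Unit 5B: $171,025 · Unit 2A: $181,575 · Unit 1B: $244,700 · Unit 4A: $236,725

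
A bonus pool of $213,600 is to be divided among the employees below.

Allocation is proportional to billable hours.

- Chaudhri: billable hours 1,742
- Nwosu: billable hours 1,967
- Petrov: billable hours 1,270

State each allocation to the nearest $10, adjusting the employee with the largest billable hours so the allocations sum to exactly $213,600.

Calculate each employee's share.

Chaudhri: $74,730 · Nwosu: $84,390 · Petrov: $54,480

Billable hours total: 4,979.
Proportional shares: Chaudhri 1,742/4,979 × $213,600 = 74,732.11; Nwosu 1,967/4,979 × $213,600 = 84,384.66; Petrov 1,270/4,979 × $213,600 = 54,483.23.
After rounding ($10): Chaudhri $74,730; Nwosu $84,380; Petrov $54,480. Sum = $213,590.
Difference $213,600 − $213,590 = +$10 applied to largest billable hours (Nwosu): Nwosu becomes $84,390.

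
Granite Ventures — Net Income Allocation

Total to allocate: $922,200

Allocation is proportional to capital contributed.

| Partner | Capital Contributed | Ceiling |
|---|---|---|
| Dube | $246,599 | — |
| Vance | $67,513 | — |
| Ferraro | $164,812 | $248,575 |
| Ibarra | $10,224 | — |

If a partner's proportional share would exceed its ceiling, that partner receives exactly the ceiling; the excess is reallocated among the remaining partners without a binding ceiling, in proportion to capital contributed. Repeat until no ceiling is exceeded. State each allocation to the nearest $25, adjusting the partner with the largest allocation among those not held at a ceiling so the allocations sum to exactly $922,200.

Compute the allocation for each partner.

Sum of capital contributed: 489,148.
Proportional shares (ignoring caps): Dube 464,917.77; Vance 127,283.54; Ferraro 310,723.19; Ibarra 19,275.50.
Cap binds for Ferraro ($248,575); remaining pool $673,625 reallocated over remaining capital contributed 324,336.
Shares after redistribution: Dube 512,170.25 → $512,175; Vance 140,220.16 → $140,225; Ibarra 21,234.59 → $21,225.

Dube: $512,175; Vance: $140,225; Ferraro: $248,575; Ibarra: $21,225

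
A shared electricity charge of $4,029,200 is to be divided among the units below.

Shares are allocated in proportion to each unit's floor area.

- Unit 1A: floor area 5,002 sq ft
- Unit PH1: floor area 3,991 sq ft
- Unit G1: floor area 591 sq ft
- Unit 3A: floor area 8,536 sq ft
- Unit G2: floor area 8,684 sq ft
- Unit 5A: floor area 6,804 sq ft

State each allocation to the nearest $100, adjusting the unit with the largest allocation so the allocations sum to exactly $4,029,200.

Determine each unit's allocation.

Unit 1A: $599,700 | Unit PH1: $478,500 | Unit G1: $70,900 | Unit 3A: $1,023,400 | Unit G2: $1,041,000 | Unit 5A: $815,700

Combined floor area = 33,608.
Raw shares: Unit 1A 5,002/33,608 × $4,029,200 = 599,680.39; Unit PH1 3,991/33,608 × $4,029,200 = 478,473.49; Unit G1 591/33,608 × $4,029,200 = 70,853.88; Unit 3A 8,536/33,608 × $4,029,200 = 1,023,365.01; Unit G2 8,684/33,608 × $4,029,200 = 1,041,108.45; Unit 5A 6,804/33,608 × $4,029,200 = 815,718.78.
Rounded to nearest $100: Unit 1A $599,700; Unit PH1 $478,500; Unit G1 $70,900; Unit 3A $1,023,400; Unit G2 $1,041,100; Unit 5A $815,700. Sum = $4,029,300.
Difference $4,029,200 − $4,029,300 = −$100 applied to largest allocation (Unit G2): Unit G2 becomes $1,041,000.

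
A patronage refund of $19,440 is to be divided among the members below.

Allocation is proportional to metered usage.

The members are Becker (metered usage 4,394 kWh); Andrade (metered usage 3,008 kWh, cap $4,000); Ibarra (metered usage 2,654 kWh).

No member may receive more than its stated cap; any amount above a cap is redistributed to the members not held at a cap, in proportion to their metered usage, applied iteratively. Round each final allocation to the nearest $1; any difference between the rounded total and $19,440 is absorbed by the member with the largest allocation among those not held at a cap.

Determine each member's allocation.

Becker: $9,626 | Andrade: $4,000 | Ibarra: $5,814

Metered usage total: 10,056.
Proportional shares (ignoring caps): Becker 8,494.37; Andrade 5,814.99; Ibarra 5,130.64.
Held at cap: Andrade ($4,000); balance $15,440 reallocated over remaining metered usage 7,048.
Remaining shares: Becker 9,625.90 → $9,626; Ibarra 5,814.10 → $5,814.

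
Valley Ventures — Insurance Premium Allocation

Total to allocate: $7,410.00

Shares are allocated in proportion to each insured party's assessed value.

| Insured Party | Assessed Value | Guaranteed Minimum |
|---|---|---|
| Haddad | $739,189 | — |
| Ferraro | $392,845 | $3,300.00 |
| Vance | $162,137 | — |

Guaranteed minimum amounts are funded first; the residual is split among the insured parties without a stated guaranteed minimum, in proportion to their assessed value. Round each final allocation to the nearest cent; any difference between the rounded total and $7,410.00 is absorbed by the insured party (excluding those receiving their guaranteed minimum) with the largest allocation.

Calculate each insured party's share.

Haddad: $3,370.66 | Ferraro: $3,300.00 | Vance: $739.34

Guaranteed amounts: Ferraro $3,300.00. Balance $4,110.00.
Balance split over remaining assessed value 901,326: Haddad 3,370.6637 → $3,370.66; Vance 739.3363 → $739.34.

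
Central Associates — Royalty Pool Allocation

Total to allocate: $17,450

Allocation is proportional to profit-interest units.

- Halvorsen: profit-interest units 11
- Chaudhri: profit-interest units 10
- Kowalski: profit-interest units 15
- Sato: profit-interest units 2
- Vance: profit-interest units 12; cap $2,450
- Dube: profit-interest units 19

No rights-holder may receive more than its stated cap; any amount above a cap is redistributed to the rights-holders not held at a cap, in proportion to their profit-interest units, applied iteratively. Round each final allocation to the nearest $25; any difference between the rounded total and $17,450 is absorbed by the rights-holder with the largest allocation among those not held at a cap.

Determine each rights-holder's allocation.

Profit-interest units total: 69.
Unconstrained shares: Halvorsen 2,781.88; Chaudhri 2,528.99; Kowalski 3,793.48; Sato 505.80; Vance 3,034.78; Dube 4,805.07.
Held at cap: Vance ($2,450); remaining pool $15,000 reallocated over remaining profit-interest units 57.
Remaining shares: Halvorsen 2,894.74 → $2,900; Chaudhri 2,631.58 → $2,625; Kowalski 3,947.37 → $3,950; Sato 526.32 → $525; Dube 5,000.00 → $5,000.

Halvorsen: $2,900 | Chaudhri: $2,625 | Kowalski: $3,950 | Sato: $525 | Vance: $2,450 | Dube: $5,000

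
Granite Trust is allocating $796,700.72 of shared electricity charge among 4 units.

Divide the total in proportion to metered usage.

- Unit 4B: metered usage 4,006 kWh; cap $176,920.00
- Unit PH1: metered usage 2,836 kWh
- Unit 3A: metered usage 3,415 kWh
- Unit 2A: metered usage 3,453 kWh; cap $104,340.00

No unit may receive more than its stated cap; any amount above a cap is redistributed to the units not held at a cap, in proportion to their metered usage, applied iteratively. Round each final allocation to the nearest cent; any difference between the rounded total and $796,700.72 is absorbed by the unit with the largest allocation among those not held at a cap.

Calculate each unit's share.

Combined metered usage = 13,710.
Proportional shares (ignoring caps): Unit 4B 232,792.3475; Unit PH1 164,802.5705; Unit 3A 198,448.7935; Unit 2A 200,657.0085.
Cap binds for Unit 4B ($176,920.00), Unit 2A ($104,340.00); remaining pool $515,440.72 reallocated over remaining metered usage 6,251.
Redistributed shares: Unit PH1 233,848.9653 → $233,848.97; Unit 3A 281,591.7547 → $281,591.75.

Unit 4B: $176,920.00 · Unit PH1: $233,848.97 · Unit 3A: $281,591.75 · Unit 2A: $104,340.00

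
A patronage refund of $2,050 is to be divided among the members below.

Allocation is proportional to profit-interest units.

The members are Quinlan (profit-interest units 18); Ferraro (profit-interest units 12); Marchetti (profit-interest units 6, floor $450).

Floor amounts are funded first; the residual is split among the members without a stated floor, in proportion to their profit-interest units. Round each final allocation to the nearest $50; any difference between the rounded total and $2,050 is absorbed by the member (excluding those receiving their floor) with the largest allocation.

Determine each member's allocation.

Fund the minimums — Marchetti $450. Balance $1,600.
Balance split over remaining profit-interest units 30: Quinlan 960.00 → $950; Ferraro 640.00 → $650.

Quinlan: $950 | Ferraro: $650 | Marchetti: $450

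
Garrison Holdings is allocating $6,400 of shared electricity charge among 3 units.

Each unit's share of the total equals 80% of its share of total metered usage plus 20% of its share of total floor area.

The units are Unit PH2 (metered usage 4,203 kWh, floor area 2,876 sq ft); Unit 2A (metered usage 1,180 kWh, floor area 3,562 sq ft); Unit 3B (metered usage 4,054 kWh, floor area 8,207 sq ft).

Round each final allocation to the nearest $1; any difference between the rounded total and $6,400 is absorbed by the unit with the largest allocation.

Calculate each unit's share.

Metered usage total 9,437; floor area total 14,645.
Combined weights (80% metered usage + 20% floor area): Unit PH2 0.3956; Unit 2A 0.1487; Unit 3B 0.4557.
Raw shares: Unit PH2 2,531.69; Unit 2A 951.53; Unit 3B 2,916.79.
After rounding ($1): Unit PH2 $2,532; Unit 2A $952; Unit 3B $2,917. Sum = $6,401.
Difference $6,400 − $6,401 = −$1 applied to largest allocation (Unit 3B): Unit 3B becomes $2,916.

Unit PH2: $2,532 · Unit 2A: $952 · Unit 3B: $2,916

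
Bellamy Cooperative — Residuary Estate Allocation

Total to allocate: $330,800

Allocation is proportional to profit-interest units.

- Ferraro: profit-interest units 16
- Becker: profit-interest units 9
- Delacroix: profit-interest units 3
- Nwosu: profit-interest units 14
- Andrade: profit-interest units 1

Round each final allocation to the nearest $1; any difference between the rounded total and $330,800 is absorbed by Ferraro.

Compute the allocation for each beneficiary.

Ferraro: $123,089; Becker: $69,237; Delacroix: $23,079; Nwosu: $107,702; Andrade: $7,693

Sum of profit-interest units: 43.
Pro-rata amounts: Ferraro 16/43 × $330,800 = 123,088.37; Becker 9/43 × $330,800 = 69,237.21; Delacroix 3/43 × $330,800 = 23,079.07; Nwosu 14/43 × $330,800 = 107,702.33; Andrade 1/43 × $330,800 = 7,693.02.
Rounded to nearest $1: Ferraro $123,088; Becker $69,237; Delacroix $23,079; Nwosu $107,702; Andrade $7,693. Sum = $330,799.
Difference $330,800 − $330,799 = +$1 applied to Ferraro: Ferraro becomes $123,089.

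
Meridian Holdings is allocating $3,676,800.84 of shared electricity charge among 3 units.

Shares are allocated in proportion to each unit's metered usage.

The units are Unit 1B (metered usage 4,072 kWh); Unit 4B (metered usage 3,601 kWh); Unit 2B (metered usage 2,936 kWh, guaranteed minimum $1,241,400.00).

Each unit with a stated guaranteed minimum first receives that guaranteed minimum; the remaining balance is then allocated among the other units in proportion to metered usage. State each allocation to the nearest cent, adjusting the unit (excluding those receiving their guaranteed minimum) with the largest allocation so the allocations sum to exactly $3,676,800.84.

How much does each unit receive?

Minimums first: Unit 2B $1,241,400.00. Remaining pool $2,435,400.84.
Remaining pool split over remaining metered usage 7,673: Unit 1B 1,292,447.8327 → $1,292,447.83; Unit 4B 1,142,953.0073 → $1,142,953.01.

Unit 1B: $1,292,447.83 | Unit 4B: $1,142,953.01 | Unit 2B: $1,241,400.00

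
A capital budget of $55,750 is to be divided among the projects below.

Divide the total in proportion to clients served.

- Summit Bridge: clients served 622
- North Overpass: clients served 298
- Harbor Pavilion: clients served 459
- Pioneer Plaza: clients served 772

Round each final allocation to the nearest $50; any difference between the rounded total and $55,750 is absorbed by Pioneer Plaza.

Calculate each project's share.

Sum of clients served: 2,151.
Unrounded shares: Summit Bridge 622/2,151 × $55,750 = 16,121.11; North Overpass 298/2,151 × $55,750 = 7,723.62; Harbor Pavilion 459/2,151 × $55,750 = 11,896.44; Pioneer Plaza 772/2,151 × $55,750 = 20,008.83.
After rounding ($50): Summit Bridge $16,100; North Overpass $7,700; Harbor Pavilion $11,900; Pioneer Plaza $20,000. Sum = $55,700.
Difference $55,750 − $55,700 = +$50 applied to Pioneer Plaza: Pioneer Plaza becomes $20,050.

Summit Bridge: $16,100; North Overpass: $7,700; Harbor Pavilion: $11,900; Pioneer Plaza: $20,050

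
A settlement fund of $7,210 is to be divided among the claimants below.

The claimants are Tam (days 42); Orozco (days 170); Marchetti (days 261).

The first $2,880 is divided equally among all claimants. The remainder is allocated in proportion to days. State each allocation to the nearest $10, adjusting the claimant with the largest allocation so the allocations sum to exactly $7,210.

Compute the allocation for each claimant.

Tam: $1,340; Orozco: $2,520; Marchetti: $3,350

First tranche $2,880 split equally: $960 each.
Remainder $4,330 by days (total 473): Tam 384.48 → $380; Orozco 1,556.24 → $1,560; Marchetti 2,389.28 → $2,390.
Totals: Tam $960 + $380 = $1,340; Orozco $960 + $1,560 = $2,520; Marchetti $960 + $2,390 = $3,350.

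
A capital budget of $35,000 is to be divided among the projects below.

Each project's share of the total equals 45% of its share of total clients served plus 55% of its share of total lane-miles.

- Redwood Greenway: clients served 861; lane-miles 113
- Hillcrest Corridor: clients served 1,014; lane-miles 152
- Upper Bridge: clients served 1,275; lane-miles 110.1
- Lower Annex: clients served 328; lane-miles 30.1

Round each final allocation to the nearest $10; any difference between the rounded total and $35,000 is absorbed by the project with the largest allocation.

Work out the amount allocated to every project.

Totals — clients served 3,478, lane-miles 405.2.
Combined weights (45% clients served + 55% lane-miles): Redwood Greenway 0.2648; Hillcrest Corridor 0.3375; Upper Bridge 0.3144; Lower Annex 0.0833.
Proportional shares: Redwood Greenway 9,267.34; Hillcrest Corridor 11,812.99; Upper Bridge 11,004.36; Lower Annex 2,915.31.
At nearest $10: Redwood Greenway $9,270; Hillcrest Corridor $11,810; Upper Bridge $11,000; Lower Annex $2,920. Sum = $35,000.
Sum already equals the total — no adjustment.

Redwood Greenway: $9,270 · Hillcrest Corridor: $11,810 · Upper Bridge: $11,000 · Lower Annex: $2,920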